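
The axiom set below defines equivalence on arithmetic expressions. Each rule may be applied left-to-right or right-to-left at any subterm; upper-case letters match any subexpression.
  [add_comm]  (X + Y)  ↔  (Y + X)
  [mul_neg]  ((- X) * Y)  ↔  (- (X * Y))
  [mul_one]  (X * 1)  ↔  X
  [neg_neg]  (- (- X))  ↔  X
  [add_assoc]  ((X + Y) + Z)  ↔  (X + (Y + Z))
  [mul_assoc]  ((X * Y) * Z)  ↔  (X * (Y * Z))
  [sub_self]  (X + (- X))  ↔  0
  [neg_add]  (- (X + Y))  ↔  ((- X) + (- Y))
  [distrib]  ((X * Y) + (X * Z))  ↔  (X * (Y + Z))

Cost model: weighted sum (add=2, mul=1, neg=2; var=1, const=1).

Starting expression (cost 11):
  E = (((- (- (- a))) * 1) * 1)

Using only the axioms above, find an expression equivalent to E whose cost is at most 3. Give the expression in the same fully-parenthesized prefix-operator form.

step 1: mul_one (→) rewrites (((- (- (- a))) * 1) * 1) into ((- (- (- a))) * 1)
step 2: mul_one (→) rewrites ((- (- (- a))) * 1) into (- (- (- a)))
step 3: neg_neg (→) rewrites (- (- (- a))) into (- a), reaching cost 3 (bound 3)

(- a)   [cost 3]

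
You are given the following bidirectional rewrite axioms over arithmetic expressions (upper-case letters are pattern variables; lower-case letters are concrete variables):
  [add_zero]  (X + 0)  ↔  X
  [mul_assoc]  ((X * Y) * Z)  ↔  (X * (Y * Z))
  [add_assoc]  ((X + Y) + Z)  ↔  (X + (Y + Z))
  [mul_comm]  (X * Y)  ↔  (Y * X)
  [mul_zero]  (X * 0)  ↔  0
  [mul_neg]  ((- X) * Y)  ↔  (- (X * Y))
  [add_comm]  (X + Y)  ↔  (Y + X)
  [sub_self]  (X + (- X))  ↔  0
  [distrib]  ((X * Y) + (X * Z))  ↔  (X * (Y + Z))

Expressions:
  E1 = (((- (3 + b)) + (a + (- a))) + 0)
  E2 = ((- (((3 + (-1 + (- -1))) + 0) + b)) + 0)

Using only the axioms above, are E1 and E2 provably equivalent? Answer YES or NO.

1. [sub_self →] (a + (- a))  →  0;  E1 = (((- (3 + b)) + 0) + 0)
2. [add_zero →] ((- (3 + b)) + 0)  →  (- (3 + b));  E1 = ((- (3 + b)) + 0)
3. [add_zero →] ((- (3 + b)) + 0)  →  (- (3 + b))
4. [add_zero ←] 3  →  (3 + 0);  E1 = (- ((3 + 0) + b))
5. [add_zero ←] (3 + 0)  →  ((3 + 0) + 0);  E1 = (- (((3 + 0) + 0) + b))
6. [add_zero ←] (- (((3 + 0) + 0) + b))  →  ((- (((3 + 0) + 0) + b)) + 0)
7. [sub_self ←] 0  →  (-1 + (- -1));  this is E2

YES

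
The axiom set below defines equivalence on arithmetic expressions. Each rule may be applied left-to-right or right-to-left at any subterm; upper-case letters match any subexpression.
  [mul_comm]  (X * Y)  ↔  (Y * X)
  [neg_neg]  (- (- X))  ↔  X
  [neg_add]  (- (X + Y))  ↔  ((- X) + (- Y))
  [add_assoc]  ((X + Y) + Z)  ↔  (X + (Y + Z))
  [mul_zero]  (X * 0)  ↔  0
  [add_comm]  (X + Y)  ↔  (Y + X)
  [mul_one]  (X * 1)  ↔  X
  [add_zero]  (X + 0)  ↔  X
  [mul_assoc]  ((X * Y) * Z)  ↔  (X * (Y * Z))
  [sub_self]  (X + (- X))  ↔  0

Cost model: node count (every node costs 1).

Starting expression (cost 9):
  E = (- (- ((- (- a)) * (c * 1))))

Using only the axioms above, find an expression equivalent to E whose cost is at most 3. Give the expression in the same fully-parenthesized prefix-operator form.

1. [mul_one →] (c * 1)  →  c;  E = (- (- ((- (- a)) * c)))
2. [neg_neg →] (- (- ((- (- a)) * c)))  →  ((- (- a)) * c)
3. [neg_neg →] (- (- a))  →  a;  cost 3 ≤ 3, done

(a * c)   [cost 3]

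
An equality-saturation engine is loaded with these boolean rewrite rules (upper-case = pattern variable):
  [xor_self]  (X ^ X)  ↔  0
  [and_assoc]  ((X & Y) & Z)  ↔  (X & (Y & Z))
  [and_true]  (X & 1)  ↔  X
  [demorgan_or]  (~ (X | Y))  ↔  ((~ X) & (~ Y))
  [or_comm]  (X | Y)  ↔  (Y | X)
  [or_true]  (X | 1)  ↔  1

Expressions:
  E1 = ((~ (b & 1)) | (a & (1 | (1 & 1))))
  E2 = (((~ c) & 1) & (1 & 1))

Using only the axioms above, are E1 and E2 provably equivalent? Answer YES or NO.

NO

Every axiom is a valid identity, so a rewrite proof would force E1 and E2 to agree under every assignment.
At a=0, b=0, c=1: E1 = 1 but E2 = 0; they differ, so no derivation exists.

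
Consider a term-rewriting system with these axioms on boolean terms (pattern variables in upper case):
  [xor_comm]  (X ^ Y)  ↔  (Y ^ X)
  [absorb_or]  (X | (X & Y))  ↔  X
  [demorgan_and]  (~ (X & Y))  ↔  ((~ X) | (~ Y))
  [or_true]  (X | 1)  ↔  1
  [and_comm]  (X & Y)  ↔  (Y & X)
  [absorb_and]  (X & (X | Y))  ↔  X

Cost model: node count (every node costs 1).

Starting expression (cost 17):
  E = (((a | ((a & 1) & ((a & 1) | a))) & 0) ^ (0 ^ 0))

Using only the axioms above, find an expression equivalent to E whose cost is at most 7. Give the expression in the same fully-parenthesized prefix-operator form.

((a & 0) ^ (0 ^ 0))   [cost 7]

1. [absorb_and →] ((a & 1) & ((a & 1) | a))  →  (a & 1);  E = (((a | (a & 1)) & 0) ^ (0 ^ 0))
2. [absorb_or →] (a | (a & 1))  →  a;  cost 7 ≤ 7, done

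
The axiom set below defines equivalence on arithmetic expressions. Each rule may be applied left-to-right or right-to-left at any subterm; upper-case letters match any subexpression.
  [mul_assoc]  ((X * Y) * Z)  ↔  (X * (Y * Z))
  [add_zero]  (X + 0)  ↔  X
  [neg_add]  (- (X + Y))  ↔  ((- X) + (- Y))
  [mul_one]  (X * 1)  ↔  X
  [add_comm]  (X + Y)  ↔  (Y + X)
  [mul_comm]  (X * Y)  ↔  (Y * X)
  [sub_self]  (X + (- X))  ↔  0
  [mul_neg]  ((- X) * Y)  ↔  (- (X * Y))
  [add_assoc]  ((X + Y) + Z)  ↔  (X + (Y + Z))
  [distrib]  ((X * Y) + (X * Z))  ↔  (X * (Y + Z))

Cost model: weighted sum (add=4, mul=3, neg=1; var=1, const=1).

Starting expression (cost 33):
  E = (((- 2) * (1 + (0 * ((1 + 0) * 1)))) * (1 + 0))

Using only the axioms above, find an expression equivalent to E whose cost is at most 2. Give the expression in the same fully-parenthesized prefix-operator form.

1. [add_zero →] (1 + 0)  →  1;  E = (((- 2) * (1 + (0 * (1 * 1)))) * (1 + 0))
2. [mul_one →] (1 * 1)  →  1;  E = (((- 2) * (1 + (0 * 1))) * (1 + 0))
3. [mul_one →] (0 * 1)  →  0;  E = (((- 2) * (1 + 0)) * (1 + 0))
4. [add_zero →] (1 + 0)  →  1;  E = (((- 2) * (1 + 0)) * 1)
5. [mul_one →] (((- 2) * (1 + 0)) * 1)  →  ((- 2) * (1 + 0))
6. [add_zero →] (1 + 0)  →  1;  E = ((- 2) * 1)
7. [mul_one →] ((- 2) * 1)  →  (- 2);  cost 2 ≤ 2, done

(- 2)   [cost 2]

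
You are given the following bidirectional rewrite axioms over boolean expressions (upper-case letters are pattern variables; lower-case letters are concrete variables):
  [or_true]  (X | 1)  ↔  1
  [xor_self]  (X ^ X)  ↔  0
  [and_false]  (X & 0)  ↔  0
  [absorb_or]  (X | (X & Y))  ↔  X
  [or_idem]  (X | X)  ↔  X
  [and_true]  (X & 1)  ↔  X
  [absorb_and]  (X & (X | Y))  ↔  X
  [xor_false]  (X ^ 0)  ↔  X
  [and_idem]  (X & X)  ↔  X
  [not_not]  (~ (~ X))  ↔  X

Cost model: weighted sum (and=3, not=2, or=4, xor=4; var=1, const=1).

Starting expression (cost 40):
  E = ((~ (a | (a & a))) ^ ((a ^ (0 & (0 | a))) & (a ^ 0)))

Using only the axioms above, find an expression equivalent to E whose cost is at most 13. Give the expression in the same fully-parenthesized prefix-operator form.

((~ a) ^ (a ^ 0))   [cost 13]

step 1: absorb_or (→) rewrites (a | (a & a)) into a, now ((~ a) ^ ((a ^ (0 & (0 | a))) & (a ^ 0)))
step 2: absorb_and (→) rewrites (0 & (0 | a)) into 0, now ((~ a) ^ ((a ^ 0) & (a ^ 0)))
step 3: and_idem (→) rewrites ((a ^ 0) & (a ^ 0)) into (a ^ 0), reaching cost 13 (bound 13)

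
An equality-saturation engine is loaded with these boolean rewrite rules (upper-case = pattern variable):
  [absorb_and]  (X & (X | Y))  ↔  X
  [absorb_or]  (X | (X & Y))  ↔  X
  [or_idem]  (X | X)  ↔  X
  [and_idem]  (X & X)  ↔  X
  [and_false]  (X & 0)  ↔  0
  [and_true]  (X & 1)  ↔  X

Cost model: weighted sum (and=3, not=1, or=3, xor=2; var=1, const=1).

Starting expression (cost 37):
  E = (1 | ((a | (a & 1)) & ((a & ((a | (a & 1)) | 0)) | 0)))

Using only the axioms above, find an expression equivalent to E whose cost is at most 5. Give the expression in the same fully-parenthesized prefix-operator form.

(1 | a)   [cost 5]

1. [absorb_or →] (a | (a & 1))  →  a;  E = (1 | ((a | (a & 1)) & ((a & (a | 0)) | 0)))
2. [absorb_or →] (a | (a & 1))  →  a;  E = (1 | (a & ((a & (a | 0)) | 0)))
3. [absorb_and →] (a & (a | 0))  →  a;  E = (1 | (a & (a | 0)))
4. [absorb_and →] (a & (a | 0))  →  a;  cost 5 ≤ 5, done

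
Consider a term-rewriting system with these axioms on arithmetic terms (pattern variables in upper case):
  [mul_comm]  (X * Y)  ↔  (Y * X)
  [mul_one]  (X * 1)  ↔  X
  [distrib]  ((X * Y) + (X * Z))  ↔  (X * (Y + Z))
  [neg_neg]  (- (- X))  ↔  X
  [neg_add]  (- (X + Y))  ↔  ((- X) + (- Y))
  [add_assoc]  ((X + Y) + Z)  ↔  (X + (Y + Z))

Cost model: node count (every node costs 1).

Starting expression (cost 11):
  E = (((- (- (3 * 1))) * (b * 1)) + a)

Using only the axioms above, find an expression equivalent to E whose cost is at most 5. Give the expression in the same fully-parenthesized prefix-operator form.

((3 * b) + a)   [cost 5]

(1) (b * 1)  =[mul_one →]=  b    ⊢ (((- (- (3 * 1))) * b) + a)
(2) (- (- (3 * 1)))  =[neg_neg →]=  (3 * 1)    ⊢ (((3 * 1) * b) + a)
(3) (3 * 1)  =[mul_one →]=  3    ⊢ cost 5, within 5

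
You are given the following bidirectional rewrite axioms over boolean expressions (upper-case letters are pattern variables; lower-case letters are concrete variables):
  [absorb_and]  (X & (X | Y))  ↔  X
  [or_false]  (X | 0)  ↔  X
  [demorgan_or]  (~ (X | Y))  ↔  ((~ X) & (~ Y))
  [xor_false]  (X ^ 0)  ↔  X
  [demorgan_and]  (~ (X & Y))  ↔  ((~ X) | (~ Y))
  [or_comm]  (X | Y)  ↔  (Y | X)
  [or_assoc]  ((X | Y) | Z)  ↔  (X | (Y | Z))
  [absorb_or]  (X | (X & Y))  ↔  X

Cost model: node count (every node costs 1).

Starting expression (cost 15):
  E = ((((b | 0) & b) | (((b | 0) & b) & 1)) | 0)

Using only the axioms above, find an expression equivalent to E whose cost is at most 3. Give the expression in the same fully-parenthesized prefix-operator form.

(b & b)   [cost 3]

(1) (((b | 0) & b) | (((b | 0) & b) & 1))  =[absorb_or →]=  ((b | 0) & b)    ⊢ (((b | 0) & b) | 0)
(2) (b | 0)  =[or_false →]=  b    ⊢ ((b & b) | 0)
(3) ((b & b) | 0)  =[or_false →]=  (b & b)    ⊢ cost 3, within 3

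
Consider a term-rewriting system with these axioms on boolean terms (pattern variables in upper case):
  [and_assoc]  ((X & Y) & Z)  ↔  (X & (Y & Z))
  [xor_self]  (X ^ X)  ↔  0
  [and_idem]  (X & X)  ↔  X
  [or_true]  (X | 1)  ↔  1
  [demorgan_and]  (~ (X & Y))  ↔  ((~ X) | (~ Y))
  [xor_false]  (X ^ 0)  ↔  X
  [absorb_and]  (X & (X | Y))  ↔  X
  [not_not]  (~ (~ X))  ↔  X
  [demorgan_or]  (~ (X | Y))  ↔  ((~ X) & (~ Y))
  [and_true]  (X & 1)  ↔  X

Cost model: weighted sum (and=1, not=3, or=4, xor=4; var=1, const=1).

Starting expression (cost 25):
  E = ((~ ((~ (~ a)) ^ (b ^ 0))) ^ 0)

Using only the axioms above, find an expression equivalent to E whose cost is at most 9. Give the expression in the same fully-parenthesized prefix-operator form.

(~ (a ^ b))   [cost 9]

step 1: xor_false (→) rewrites (b ^ 0) into b, now ((~ ((~ (~ a)) ^ b)) ^ 0)
step 2: not_not (→) rewrites (~ (~ a)) into a, now ((~ (a ^ b)) ^ 0)
step 3: xor_false (→) rewrites ((~ (a ^ b)) ^ 0) into (~ (a ^ b)), reaching cost 9 (bound 9)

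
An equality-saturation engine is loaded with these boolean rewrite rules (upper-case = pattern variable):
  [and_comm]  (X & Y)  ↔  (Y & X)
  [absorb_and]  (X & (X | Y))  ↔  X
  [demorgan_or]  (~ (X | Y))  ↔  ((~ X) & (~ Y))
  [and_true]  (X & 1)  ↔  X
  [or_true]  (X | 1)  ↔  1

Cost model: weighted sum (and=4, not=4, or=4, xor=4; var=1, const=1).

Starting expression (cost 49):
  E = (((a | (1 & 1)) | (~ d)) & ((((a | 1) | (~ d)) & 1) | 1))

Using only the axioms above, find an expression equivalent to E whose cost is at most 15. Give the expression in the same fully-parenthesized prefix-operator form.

((a | 1) | (~ d))   [cost 15]

1. [and_true →] (1 & 1)  →  1;  E = (((a | 1) | (~ d)) & ((((a | 1) | (~ d)) & 1) | 1))
2. [and_true →] (((a | 1) | (~ d)) & 1)  →  ((a | 1) | (~ d));  E = (((a | 1) | (~ d)) & (((a | 1) | (~ d)) | 1))
3. [absorb_and →] (((a | 1) | (~ d)) & (((a | 1) | (~ d)) | 1))  →  ((a | 1) | (~ d));  cost 15 ≤ 15, done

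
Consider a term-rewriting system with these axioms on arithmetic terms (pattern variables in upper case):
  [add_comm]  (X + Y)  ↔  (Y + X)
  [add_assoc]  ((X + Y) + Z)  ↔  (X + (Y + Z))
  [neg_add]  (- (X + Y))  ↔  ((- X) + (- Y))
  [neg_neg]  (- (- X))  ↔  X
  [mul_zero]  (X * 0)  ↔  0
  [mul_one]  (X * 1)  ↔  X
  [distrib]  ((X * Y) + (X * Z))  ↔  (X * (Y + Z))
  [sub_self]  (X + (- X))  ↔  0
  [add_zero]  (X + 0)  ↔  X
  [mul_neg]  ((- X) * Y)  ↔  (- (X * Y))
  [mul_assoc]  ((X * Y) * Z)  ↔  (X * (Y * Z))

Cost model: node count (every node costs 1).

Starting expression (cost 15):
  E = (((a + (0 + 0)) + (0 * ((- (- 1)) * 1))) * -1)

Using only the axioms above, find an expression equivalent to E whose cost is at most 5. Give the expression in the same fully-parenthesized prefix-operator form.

((a + 0) * -1)   [cost 5]

step 1: mul_one (→) rewrites ((- (- 1)) * 1) into (- (- 1)), now (((a + (0 + 0)) + (0 * (- (- 1)))) * -1)
step 2: neg_neg (→) rewrites (- (- 1)) into 1, now (((a + (0 + 0)) + (0 * 1)) * -1)
step 3: add_zero (→) rewrites (0 + 0) into 0, now (((a + 0) + (0 * 1)) * -1)
step 4: mul_one (→) rewrites (0 * 1) into 0, now (((a + 0) + 0) * -1)
step 5: add_zero (→) rewrites (a + 0) into a, reaching cost 5 (bound 5)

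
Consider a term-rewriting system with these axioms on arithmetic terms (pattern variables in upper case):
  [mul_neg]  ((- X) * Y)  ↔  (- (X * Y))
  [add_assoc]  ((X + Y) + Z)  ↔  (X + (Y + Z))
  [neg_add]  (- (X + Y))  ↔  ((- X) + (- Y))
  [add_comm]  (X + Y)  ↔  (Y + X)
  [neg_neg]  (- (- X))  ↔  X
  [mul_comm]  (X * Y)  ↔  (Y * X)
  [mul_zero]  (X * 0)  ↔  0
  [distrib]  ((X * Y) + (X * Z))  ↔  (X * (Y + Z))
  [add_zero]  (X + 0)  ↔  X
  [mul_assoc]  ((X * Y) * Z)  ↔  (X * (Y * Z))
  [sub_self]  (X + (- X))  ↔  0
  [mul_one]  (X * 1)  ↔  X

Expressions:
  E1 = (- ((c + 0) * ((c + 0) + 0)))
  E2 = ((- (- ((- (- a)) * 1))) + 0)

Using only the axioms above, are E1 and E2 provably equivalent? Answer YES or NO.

All listed rules preserve value, hence provable equivalence implies equal values everywhere; look for a separating assignment.
a=0, c=1 gives E1 ↦ -1, E2 ↦ 0; values differ ⇒ not provably equivalent.

NO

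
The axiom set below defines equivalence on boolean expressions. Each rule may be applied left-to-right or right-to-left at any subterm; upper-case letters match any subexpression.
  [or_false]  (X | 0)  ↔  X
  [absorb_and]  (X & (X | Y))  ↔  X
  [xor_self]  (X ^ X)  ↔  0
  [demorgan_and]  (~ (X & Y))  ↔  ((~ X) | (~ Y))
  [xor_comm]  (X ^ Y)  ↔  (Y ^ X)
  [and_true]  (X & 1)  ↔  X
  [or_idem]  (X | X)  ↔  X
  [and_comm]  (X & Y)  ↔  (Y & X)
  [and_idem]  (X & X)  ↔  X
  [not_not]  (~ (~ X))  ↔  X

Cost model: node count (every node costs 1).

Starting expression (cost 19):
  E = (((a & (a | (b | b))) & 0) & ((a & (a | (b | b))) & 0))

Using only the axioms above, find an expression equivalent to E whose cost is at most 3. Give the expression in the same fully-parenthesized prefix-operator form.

step 1: and_idem (→) rewrites (((a & (a | (b | b))) & 0) & ((a & (a | (b | b))) & 0)) into ((a & (a | (b | b))) & 0)
step 2: or_idem (→) rewrites (b | b) into b, now ((a & (a | b)) & 0)
step 3: absorb_and (→) rewrites (a & (a | b)) into a, reaching cost 3 (bound 3)

(a & 0)   [cost 3]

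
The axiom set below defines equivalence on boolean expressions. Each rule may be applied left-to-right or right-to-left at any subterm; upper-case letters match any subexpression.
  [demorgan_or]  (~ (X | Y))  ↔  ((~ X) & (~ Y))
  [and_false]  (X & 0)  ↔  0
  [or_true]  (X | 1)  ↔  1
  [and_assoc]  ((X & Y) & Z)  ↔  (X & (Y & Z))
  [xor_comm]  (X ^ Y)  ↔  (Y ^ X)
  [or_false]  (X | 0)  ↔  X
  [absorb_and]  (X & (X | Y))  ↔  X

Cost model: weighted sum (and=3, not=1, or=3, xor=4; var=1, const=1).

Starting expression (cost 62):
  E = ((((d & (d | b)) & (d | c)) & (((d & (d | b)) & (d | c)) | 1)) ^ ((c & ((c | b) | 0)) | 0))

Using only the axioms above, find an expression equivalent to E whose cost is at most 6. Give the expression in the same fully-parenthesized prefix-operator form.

1. [absorb_and →] (((d & (d | b)) & (d | c)) & (((d & (d | b)) & (d | c)) | 1))  →  ((d & (d | b)) & (d | c));  E = (((d & (d | b)) & (d | c)) ^ ((c & ((c | b) | 0)) | 0))
2. [or_false →] ((c & ((c | b) | 0)) | 0)  →  (c & ((c | b) | 0));  E = (((d & (d | b)) & (d | c)) ^ (c & ((c | b) | 0)))
3. [or_false →] ((c | b) | 0)  →  (c | b);  E = (((d & (d | b)) & (d | c)) ^ (c & (c | b)))
4. [absorb_and →] (c & (c | b))  →  c;  E = (((d & (d | b)) & (d | c)) ^ c)
5. [absorb_and →] (d & (d | b))  →  d;  E = ((d & (d | c)) ^ c)
6. [absorb_and →] (d & (d | c))  →  d;  cost 6 ≤ 6, done

(d ^ c)   [cost 6]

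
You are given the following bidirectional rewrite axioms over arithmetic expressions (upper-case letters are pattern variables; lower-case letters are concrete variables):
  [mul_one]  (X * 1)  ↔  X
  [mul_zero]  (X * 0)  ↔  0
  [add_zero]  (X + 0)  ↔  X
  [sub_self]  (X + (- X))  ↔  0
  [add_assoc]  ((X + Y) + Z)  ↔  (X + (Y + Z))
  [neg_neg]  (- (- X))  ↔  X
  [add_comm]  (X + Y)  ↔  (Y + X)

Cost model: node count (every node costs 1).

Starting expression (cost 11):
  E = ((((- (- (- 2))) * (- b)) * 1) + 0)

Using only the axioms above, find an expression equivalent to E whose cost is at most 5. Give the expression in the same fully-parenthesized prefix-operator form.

((- 2) * (- b))   [cost 5]

step 1: neg_neg (→) rewrites (- (- (- 2))) into (- 2), now ((((- 2) * (- b)) * 1) + 0)
step 2: mul_one (→) rewrites (((- 2) * (- b)) * 1) into ((- 2) * (- b)), now (((- 2) * (- b)) + 0)
step 3: add_zero (→) rewrites (((- 2) * (- b)) + 0) into ((- 2) * (- b)), reaching cost 5 (bound 5)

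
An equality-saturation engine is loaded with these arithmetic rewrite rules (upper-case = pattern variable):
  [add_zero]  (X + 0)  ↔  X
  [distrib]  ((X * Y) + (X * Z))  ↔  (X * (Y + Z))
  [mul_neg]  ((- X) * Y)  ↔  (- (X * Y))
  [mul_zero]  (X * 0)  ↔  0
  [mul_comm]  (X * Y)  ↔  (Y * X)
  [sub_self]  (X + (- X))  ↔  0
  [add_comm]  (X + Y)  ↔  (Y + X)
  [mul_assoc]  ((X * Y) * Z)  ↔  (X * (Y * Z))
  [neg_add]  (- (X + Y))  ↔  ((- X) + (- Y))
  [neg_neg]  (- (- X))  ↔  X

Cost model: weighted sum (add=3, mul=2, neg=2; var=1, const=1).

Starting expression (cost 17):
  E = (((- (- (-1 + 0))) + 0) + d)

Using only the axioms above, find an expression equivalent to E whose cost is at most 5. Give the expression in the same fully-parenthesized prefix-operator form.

(1) ((- (- (-1 + 0))) + 0)  =[add_zero →]=  (- (- (-1 + 0)))    ⊢ ((- (- (-1 + 0))) + d)
(2) (-1 + 0)  =[add_zero →]=  -1    ⊢ ((- (- -1)) + d)
(3) (- (- -1))  =[neg_neg →]=  -1    ⊢ cost 5, within 5

(-1 + d)   [cost 5]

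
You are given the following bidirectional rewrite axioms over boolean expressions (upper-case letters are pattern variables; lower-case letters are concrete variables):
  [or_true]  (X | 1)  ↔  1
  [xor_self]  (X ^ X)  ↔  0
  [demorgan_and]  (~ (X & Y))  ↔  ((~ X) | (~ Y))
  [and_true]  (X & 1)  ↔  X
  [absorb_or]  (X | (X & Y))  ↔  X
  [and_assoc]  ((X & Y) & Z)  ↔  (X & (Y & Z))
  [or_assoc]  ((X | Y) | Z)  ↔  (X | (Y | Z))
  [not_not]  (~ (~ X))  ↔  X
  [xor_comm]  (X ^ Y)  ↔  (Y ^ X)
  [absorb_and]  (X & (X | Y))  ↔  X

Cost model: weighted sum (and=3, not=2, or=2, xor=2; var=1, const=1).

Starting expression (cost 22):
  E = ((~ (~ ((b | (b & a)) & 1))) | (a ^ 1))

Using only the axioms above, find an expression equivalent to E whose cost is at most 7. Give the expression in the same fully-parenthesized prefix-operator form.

step 1: and_true (→) rewrites ((b | (b & a)) & 1) into (b | (b & a)), now ((~ (~ (b | (b & a)))) | (a ^ 1))
step 2: absorb_or (→) rewrites (b | (b & a)) into b, now ((~ (~ b)) | (a ^ 1))
step 3: not_not (→) rewrites (~ (~ b)) into b, reaching cost 7 (bound 7)

(b | (a ^ 1))   [cost 7]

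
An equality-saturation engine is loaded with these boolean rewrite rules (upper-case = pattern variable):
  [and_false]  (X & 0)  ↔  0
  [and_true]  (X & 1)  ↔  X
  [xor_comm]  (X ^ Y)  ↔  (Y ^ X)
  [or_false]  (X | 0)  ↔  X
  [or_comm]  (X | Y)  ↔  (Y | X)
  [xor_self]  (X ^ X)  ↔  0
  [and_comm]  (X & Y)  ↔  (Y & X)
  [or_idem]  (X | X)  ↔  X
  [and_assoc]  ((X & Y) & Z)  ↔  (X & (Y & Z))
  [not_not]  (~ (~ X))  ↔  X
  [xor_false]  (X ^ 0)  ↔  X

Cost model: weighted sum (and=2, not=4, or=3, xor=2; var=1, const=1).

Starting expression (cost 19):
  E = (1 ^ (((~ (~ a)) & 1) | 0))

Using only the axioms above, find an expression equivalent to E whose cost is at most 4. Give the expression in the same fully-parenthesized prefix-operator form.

(1) ((~ (~ a)) & 1)  =[and_true →]=  (~ (~ a))    ⊢ (1 ^ ((~ (~ a)) | 0))
(2) (~ (~ a))  =[not_not →]=  a    ⊢ (1 ^ (a | 0))
(3) (a | 0)  =[or_false →]=  a    ⊢ cost 4, within 4

(1 ^ a)   [cost 4]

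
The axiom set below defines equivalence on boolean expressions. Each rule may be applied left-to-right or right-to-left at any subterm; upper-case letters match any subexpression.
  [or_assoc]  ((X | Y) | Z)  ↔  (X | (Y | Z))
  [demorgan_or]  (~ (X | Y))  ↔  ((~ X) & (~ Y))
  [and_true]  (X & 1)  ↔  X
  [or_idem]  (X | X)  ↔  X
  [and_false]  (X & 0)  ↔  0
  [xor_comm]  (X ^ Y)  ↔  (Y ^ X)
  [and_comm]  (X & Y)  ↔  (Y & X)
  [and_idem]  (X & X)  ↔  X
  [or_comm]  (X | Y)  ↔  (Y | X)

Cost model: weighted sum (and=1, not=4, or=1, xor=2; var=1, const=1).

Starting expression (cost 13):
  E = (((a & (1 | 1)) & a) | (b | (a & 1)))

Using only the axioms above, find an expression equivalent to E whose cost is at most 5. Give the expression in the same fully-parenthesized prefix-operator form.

((b | a) | a)   [cost 5]

step 1: or_idem (→) rewrites (1 | 1) into 1, now (((a & 1) & a) | (b | (a & 1)))
step 2: and_true (→) rewrites (a & 1) into a, now (((a & 1) & a) | (b | a))
step 3: or_comm (→) rewrites (((a & 1) & a) | (b | a)) into ((b | a) | ((a & 1) & a))
step 4: and_true (→) rewrites (a & 1) into a, now ((b | a) | (a & a))
step 5: and_idem (→) rewrites (a & a) into a, reaching cost 5 (bound 5)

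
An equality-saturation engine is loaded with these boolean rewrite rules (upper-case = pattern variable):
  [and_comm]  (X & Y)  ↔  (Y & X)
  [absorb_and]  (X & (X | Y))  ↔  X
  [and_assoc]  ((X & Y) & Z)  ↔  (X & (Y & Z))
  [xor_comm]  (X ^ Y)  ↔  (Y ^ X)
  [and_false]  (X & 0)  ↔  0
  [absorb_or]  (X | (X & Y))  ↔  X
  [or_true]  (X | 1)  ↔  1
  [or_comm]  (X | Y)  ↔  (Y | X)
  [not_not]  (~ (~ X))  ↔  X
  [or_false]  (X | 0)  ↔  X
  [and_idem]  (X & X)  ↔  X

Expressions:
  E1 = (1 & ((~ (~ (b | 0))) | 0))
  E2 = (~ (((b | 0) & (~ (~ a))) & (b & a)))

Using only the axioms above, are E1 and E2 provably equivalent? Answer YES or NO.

The axioms are sound identities: if E1 ↔* E2 then E1 and E2 evaluate identically under any assignment.
Under a=0, b=0: E1 evaluates to 0, E2 to 1. Distinct ⇒ no rewrite sequence connects them.

NO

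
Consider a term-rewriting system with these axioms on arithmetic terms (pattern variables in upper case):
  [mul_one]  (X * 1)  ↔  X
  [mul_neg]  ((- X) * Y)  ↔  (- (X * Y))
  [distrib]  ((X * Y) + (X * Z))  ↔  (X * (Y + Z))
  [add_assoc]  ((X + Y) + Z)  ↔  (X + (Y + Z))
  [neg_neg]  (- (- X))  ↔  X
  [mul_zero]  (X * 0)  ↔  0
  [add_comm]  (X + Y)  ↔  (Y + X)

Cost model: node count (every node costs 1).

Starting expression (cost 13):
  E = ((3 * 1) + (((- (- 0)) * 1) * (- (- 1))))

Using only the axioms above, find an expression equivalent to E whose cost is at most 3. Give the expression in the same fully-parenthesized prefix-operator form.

(3 + 0)   [cost 3]

(1) (- (- 0))  =[neg_neg →]=  0    ⊢ ((3 * 1) + ((0 * 1) * (- (- 1))))
(2) (- (- 1))  =[neg_neg →]=  1    ⊢ ((3 * 1) + ((0 * 1) * 1))
(3) (0 * 1)  =[mul_one →]=  0    ⊢ ((3 * 1) + (0 * 1))
(4) (0 * 1)  =[mul_one →]=  0    ⊢ ((3 * 1) + 0)
(5) (3 * 1)  =[mul_one →]=  3    ⊢ cost 3, within 3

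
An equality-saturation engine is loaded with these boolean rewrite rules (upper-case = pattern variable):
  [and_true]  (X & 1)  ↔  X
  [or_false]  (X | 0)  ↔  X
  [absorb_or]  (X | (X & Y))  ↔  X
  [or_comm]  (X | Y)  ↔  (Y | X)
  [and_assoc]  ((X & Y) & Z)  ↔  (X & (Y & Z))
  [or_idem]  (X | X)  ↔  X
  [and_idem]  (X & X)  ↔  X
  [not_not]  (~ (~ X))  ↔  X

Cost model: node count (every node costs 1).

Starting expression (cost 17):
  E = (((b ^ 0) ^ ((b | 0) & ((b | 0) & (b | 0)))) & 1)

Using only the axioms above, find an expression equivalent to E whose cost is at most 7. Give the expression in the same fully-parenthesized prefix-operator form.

((b ^ 0) ^ (b | 0))   [cost 7]

(1) ((b | 0) & (b | 0))  =[and_idem →]=  (b | 0)    ⊢ (((b ^ 0) ^ ((b | 0) & (b | 0))) & 1)
(2) ((b | 0) & (b | 0))  =[and_idem →]=  (b | 0)    ⊢ (((b ^ 0) ^ (b | 0)) & 1)
(3) (((b ^ 0) ^ (b | 0)) & 1)  =[and_true →]=  ((b ^ 0) ^ (b | 0))    ⊢ cost 7, within 7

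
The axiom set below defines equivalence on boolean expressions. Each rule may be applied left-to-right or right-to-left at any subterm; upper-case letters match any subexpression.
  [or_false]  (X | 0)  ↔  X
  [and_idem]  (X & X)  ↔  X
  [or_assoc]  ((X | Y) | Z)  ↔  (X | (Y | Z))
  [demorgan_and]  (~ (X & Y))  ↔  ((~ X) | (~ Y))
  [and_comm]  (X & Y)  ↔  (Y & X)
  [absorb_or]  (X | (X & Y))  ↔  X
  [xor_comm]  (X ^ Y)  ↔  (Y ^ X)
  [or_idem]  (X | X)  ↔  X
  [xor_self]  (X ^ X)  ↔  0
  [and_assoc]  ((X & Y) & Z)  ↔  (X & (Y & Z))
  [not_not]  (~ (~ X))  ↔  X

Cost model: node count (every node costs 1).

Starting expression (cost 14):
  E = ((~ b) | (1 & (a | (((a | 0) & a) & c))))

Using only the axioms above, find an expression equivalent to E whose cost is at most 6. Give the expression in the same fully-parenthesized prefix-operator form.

((~ b) | (1 & a))   [cost 6]

(1) (a | 0)  =[or_false →]=  a    ⊢ ((~ b) | (1 & (a | ((a & a) & c))))
(2) (a & a)  =[and_idem →]=  a    ⊢ ((~ b) | (1 & (a | (a & c))))
(3) (a | (a & c))  =[absorb_or →]=  a    ⊢ cost 6, within 6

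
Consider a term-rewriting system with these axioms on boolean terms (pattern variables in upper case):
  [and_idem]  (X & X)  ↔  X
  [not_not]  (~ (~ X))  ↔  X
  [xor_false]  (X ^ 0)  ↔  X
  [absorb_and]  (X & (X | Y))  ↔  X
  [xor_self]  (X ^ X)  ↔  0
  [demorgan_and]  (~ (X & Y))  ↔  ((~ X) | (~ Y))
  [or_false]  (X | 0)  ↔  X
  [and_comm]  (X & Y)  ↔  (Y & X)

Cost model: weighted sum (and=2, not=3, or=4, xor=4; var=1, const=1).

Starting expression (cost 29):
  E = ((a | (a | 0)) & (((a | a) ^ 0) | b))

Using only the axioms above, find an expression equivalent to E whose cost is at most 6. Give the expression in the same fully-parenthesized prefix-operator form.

(a | a)   [cost 6]

(1) (a | 0)  =[or_false →]=  a    ⊢ ((a | a) & (((a | a) ^ 0) | b))
(2) ((a | a) ^ 0)  =[xor_false →]=  (a | a)    ⊢ ((a | a) & ((a | a) | b))
(3) ((a | a) & ((a | a) | b))  =[absorb_and →]=  (a | a)    ⊢ cost 6, within 6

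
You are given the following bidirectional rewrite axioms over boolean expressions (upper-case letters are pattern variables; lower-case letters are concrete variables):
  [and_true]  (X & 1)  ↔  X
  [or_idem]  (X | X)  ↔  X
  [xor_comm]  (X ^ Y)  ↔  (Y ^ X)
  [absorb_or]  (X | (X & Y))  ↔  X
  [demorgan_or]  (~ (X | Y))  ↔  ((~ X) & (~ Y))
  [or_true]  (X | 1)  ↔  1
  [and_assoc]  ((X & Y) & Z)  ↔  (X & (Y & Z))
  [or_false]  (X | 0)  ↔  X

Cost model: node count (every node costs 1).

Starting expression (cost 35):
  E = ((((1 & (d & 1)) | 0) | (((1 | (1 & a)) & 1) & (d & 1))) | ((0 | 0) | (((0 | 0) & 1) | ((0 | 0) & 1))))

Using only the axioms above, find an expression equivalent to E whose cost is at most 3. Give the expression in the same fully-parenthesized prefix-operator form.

(1 & d)   [cost 3]

step 1: and_true (→) rewrites ((1 | (1 & a)) & 1) into (1 | (1 & a)), now ((((1 & (d & 1)) | 0) | ((1 | (1 & a)) & (d & 1))) | ((0 | 0) | (((0 | 0) & 1) | ((0 | 0) & 1))))
step 2: or_false (→) rewrites ((1 & (d & 1)) | 0) into (1 & (d & 1)), now (((1 & (d & 1)) | ((1 | (1 & a)) & (d & 1))) | ((0 | 0) | (((0 | 0) & 1) | ((0 | 0) & 1))))
step 3: or_idem (→) rewrites (((0 | 0) & 1) | ((0 | 0) & 1)) into ((0 | 0) & 1), now (((1 & (d & 1)) | ((1 | (1 & a)) & (d & 1))) | ((0 | 0) | ((0 | 0) & 1)))
step 4: absorb_or (→) rewrites ((0 | 0) | ((0 | 0) & 1)) into (0 | 0), now (((1 & (d & 1)) | ((1 | (1 & a)) & (d & 1))) | (0 | 0))
step 5: absorb_or (→) rewrites (1 | (1 & a)) into 1, now (((1 & (d & 1)) | (1 & (d & 1))) | (0 | 0))
step 6: or_false (→) rewrites (0 | 0) into 0, now (((1 & (d & 1)) | (1 & (d & 1))) | 0)
step 7: or_idem (→) rewrites ((1 & (d & 1)) | (1 & (d & 1))) into (1 & (d & 1)), now ((1 & (d & 1)) | 0)
step 8: and_true (→) rewrites (d & 1) into d, now ((1 & d) | 0)
step 9: or_false (→) rewrites ((1 & d) | 0) into (1 & d), reaching cost 3 (bound 3)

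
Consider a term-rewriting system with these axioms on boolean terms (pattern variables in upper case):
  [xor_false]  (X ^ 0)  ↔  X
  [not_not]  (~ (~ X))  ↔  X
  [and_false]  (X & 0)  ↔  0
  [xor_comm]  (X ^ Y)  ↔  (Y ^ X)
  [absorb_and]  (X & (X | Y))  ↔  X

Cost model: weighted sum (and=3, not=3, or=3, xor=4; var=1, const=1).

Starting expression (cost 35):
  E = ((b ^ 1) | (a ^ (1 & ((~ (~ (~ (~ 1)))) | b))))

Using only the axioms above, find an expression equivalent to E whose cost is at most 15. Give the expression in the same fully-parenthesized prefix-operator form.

((b ^ 1) | (a ^ 1))   [cost 15]

(1) (~ (~ (~ 1)))  =[not_not →]=  (~ 1)    ⊢ ((b ^ 1) | (a ^ (1 & ((~ (~ 1)) | b))))
(2) (~ (~ 1))  =[not_not →]=  1    ⊢ ((b ^ 1) | (a ^ (1 & (1 | b))))
(3) (1 & (1 | b))  =[absorb_and →]=  1    ⊢ cost 15, within 15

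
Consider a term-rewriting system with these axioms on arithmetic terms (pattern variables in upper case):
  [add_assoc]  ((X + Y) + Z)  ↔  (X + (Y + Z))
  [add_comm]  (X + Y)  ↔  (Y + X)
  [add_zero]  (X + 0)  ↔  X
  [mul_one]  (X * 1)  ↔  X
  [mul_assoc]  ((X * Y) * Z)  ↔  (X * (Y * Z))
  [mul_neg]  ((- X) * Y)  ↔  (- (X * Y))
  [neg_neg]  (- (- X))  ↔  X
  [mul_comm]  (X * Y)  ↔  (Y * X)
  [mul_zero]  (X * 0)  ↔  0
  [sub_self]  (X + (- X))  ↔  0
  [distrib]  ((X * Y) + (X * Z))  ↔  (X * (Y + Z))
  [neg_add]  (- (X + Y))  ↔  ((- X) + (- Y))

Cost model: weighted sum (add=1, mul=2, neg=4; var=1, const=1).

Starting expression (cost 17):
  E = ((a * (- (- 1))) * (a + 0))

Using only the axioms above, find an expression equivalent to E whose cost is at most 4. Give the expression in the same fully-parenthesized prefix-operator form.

(1) (a + 0)  =[add_zero →]=  a    ⊢ ((a * (- (- 1))) * a)
(2) (- (- 1))  =[neg_neg →]=  1    ⊢ ((a * 1) * a)
(3) (a * 1)  =[mul_one →]=  a    ⊢ cost 4, within 4

(a * a)   [cost 4]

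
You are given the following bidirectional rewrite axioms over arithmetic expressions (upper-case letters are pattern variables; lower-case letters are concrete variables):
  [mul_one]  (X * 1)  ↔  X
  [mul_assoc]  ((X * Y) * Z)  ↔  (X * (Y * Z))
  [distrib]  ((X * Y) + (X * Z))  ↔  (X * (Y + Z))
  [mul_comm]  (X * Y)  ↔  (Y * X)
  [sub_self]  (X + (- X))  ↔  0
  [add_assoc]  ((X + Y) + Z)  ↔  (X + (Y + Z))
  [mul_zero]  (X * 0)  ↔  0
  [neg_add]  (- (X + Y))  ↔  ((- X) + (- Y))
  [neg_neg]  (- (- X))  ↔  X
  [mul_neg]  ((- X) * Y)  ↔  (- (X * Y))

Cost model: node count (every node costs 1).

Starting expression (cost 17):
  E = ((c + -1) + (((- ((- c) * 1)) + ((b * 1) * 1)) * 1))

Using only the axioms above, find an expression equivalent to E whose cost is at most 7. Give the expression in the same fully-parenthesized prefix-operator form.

(1) ((- c) * 1)  =[mul_one →]=  (- c)    ⊢ ((c + -1) + (((- (- c)) + ((b * 1) * 1)) * 1))
(2) (((- (- c)) + ((b * 1) * 1)) * 1)  =[mul_one →]=  ((- (- c)) + ((b * 1) * 1))    ⊢ ((c + -1) + ((- (- c)) + ((b * 1) * 1)))
(3) (b * 1)  =[mul_one →]=  b    ⊢ ((c + -1) + ((- (- c)) + (b * 1)))
(4) (- (- c))  =[neg_neg →]=  c    ⊢ ((c + -1) + (c + (b * 1)))
(5) (b * 1)  =[mul_one →]=  b    ⊢ cost 7, within 7

((c + -1) + (c + b))   [cost 7]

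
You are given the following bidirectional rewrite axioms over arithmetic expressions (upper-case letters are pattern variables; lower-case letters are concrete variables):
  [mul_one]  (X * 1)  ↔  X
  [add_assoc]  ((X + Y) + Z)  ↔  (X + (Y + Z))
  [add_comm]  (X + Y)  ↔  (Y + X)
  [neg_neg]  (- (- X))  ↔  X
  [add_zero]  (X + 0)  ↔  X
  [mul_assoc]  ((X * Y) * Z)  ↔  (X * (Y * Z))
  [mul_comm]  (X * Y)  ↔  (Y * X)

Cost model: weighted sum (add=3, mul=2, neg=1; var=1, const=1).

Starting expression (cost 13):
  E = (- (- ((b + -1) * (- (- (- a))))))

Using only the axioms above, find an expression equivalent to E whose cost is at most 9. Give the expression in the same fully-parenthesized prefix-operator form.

((b + -1) * (- a))   [cost 9]

step 1: neg_neg (→) rewrites (- (- ((b + -1) * (- (- (- a)))))) into ((b + -1) * (- (- (- a))))
step 2: neg_neg (→) rewrites (- (- a)) into a, reaching cost 9 (bound 9)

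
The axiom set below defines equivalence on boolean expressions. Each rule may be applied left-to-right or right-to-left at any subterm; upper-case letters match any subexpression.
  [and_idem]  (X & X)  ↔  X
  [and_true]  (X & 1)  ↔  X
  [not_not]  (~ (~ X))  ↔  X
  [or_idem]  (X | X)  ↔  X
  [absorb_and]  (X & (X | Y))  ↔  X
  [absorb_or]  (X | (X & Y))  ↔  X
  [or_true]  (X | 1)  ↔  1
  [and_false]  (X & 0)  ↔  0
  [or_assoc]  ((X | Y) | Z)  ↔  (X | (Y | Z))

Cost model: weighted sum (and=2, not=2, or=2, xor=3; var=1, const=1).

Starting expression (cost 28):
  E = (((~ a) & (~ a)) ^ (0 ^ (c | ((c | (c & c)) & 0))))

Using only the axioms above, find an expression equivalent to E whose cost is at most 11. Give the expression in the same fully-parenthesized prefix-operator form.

((~ a) ^ (0 ^ c))   [cost 11]

1. [and_idem →] ((~ a) & (~ a))  →  (~ a);  E = ((~ a) ^ (0 ^ (c | ((c | (c & c)) & 0))))
2. [absorb_or →] (c | (c & c))  →  c;  E = ((~ a) ^ (0 ^ (c | (c & 0))))
3. [absorb_or →] (c | (c & 0))  →  c;  cost 11 ≤ 11, done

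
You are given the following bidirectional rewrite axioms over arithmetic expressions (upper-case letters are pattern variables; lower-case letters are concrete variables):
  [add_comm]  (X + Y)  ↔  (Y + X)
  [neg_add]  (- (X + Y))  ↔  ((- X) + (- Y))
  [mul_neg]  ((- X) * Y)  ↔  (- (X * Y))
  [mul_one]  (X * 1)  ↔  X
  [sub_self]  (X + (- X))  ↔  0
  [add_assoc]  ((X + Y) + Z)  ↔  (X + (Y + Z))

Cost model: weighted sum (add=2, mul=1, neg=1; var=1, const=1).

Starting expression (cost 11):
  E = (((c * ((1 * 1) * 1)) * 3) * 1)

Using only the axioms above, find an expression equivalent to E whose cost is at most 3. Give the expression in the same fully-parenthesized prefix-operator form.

(c * 3)   [cost 3]

(1) (((c * ((1 * 1) * 1)) * 3) * 1)  =[mul_one →]=  ((c * ((1 * 1) * 1)) * 3)
(2) ((1 * 1) * 1)  =[mul_one →]=  (1 * 1)    ⊢ ((c * (1 * 1)) * 3)
(3) (1 * 1)  =[mul_one →]=  1    ⊢ ((c * 1) * 3)
(4) (c * 1)  =[mul_one →]=  c    ⊢ cost 3, within 3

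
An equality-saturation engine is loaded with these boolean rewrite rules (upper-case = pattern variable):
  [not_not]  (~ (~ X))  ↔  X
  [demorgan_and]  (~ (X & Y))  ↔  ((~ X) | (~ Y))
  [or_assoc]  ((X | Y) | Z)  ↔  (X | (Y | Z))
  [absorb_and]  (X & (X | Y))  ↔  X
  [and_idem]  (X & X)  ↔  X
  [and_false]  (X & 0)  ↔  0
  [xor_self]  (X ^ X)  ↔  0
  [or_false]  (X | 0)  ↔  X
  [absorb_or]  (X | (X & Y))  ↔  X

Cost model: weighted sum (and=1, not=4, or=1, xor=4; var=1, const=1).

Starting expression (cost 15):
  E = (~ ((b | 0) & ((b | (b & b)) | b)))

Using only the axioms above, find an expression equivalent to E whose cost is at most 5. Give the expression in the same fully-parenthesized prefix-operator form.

step 1: or_false (→) rewrites (b | 0) into b, now (~ (b & ((b | (b & b)) | b)))
step 2: absorb_or (→) rewrites (b | (b & b)) into b, now (~ (b & (b | b)))
step 3: absorb_and (→) rewrites (b & (b | b)) into b, reaching cost 5 (bound 5)

(~ b)   [cost 5]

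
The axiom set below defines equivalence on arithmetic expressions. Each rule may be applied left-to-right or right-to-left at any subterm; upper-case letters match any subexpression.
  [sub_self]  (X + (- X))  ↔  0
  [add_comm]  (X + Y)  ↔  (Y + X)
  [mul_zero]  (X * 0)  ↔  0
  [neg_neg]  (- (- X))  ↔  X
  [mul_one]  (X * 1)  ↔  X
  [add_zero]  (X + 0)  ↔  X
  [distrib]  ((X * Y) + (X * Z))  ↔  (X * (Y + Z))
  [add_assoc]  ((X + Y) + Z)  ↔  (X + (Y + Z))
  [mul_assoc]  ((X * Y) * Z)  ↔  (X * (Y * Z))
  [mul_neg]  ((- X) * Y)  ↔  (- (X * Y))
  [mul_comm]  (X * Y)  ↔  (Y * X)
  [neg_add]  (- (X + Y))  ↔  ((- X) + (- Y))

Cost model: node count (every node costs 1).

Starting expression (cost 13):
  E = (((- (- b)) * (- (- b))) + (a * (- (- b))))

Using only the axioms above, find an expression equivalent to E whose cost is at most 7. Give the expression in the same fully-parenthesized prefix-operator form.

((b * b) + (a * b))   [cost 7]

step 1: neg_neg (→) rewrites (- (- b)) into b, now ((b * (- (- b))) + (a * (- (- b))))
step 2: neg_neg (→) rewrites (- (- b)) into b, now ((b * (- (- b))) + (a * b))
step 3: neg_neg (→) rewrites (- (- b)) into b, reaching cost 7 (bound 7)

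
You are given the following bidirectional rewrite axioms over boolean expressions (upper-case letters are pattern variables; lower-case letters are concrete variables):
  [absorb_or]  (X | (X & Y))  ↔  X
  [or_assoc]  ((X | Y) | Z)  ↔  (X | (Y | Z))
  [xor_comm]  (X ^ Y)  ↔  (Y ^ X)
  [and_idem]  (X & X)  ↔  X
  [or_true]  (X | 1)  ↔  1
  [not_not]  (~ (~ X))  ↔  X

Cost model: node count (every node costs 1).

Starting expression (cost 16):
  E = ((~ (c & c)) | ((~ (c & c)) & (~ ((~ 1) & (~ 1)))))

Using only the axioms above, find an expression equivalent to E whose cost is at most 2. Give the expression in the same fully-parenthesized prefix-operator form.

1. [and_idem →] ((~ 1) & (~ 1))  →  (~ 1);  E = ((~ (c & c)) | ((~ (c & c)) & (~ (~ 1))))
2. [not_not →] (~ (~ 1))  →  1;  E = ((~ (c & c)) | ((~ (c & c)) & 1))
3. [absorb_or →] ((~ (c & c)) | ((~ (c & c)) & 1))  →  (~ (c & c))
4. [and_idem →] (c & c)  →  c;  cost 2 ≤ 2, done

(~ c)   [cost 2]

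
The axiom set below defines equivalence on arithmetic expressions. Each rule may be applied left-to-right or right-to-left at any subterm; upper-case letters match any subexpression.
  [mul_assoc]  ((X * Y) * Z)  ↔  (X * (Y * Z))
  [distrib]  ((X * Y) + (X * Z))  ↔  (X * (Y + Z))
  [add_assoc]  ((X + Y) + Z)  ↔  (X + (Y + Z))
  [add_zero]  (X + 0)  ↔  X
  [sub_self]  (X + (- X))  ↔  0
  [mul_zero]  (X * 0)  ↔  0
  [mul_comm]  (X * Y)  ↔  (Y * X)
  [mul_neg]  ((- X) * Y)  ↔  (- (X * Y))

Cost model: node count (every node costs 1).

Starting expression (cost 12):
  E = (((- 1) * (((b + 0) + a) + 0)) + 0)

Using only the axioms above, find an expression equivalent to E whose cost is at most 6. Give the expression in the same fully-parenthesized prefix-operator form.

((- 1) * (b + a))   [cost 6]

step 1: add_zero (→) rewrites (b + 0) into b, now (((- 1) * ((b + a) + 0)) + 0)
step 2: add_zero (→) rewrites ((b + a) + 0) into (b + a), now (((- 1) * (b + a)) + 0)
step 3: add_zero (→) rewrites (((- 1) * (b + a)) + 0) into ((- 1) * (b + a)), reaching cost 6 (bound 6)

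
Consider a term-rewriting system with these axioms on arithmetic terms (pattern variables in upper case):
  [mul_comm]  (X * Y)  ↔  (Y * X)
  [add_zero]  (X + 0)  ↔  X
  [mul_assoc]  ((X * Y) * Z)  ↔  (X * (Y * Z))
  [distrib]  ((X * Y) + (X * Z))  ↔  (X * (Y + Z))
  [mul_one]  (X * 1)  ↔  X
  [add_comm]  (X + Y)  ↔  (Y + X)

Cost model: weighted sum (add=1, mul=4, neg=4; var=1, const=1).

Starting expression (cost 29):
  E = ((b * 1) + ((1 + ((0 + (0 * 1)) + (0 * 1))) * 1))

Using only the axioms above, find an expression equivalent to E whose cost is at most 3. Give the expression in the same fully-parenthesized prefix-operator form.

step 1: mul_one (→) rewrites ((1 + ((0 + (0 * 1)) + (0 * 1))) * 1) into (1 + ((0 + (0 * 1)) + (0 * 1))), now ((b * 1) + (1 + ((0 + (0 * 1)) + (0 * 1))))
step 2: mul_one (→) rewrites (0 * 1) into 0, now ((b * 1) + (1 + ((0 + (0 * 1)) + 0)))
step 3: mul_one (→) rewrites (0 * 1) into 0, now ((b * 1) + (1 + ((0 + 0) + 0)))
step 4: add_zero (→) rewrites ((0 + 0) + 0) into (0 + 0), now ((b * 1) + (1 + (0 + 0)))
step 5: add_zero (→) rewrites (0 + 0) into 0, now ((b * 1) + (1 + 0))
step 6: add_zero (→) rewrites (1 + 0) into 1, now ((b * 1) + 1)
step 7: mul_one (→) rewrites (b * 1) into b, reaching cost 3 (bound 3)

(b + 1)   [cost 3]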